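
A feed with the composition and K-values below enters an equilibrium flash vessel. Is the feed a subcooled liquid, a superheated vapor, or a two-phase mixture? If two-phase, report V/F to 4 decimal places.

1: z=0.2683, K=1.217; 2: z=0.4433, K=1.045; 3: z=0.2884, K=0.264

subcooled liquid

ΣzᵢKᵢ = 0.8659; Σzᵢ/Kᵢ = 1.7371.
Since ΣzᵢKᵢ < 1 the mixture is below its bubble point — single liquid phase.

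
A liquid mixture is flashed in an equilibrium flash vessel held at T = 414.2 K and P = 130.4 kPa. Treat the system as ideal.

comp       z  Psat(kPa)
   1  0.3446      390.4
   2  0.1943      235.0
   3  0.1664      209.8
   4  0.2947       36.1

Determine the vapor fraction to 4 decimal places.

Raoult's law: Kᵢ = Pᵢˢᵃᵗ/P = Pᵢˢᵃᵗ/130.4.
  K_1 = 390.4/130.4 = 2.993865, K_2 = 235.0/130.4 = 1.802147, K_3 = 209.8/130.4 = 1.608896, K_4 = 36.1/130.4 = 0.276840
Iterate (Newton) starting at ψ = 0.53:
  ψ = 0.5300: g = 0.17447, g' = -0.8259 → ψ = 0.7413
  ψ = 0.7413: g = -0.01451, g' = -1.0175 → ψ = 0.7270
  ψ = 0.7270: g = -0.00018, g' = -0.9930 → ψ = 0.7268
Converged at ψ = 0.7268.

ψ = 0.7268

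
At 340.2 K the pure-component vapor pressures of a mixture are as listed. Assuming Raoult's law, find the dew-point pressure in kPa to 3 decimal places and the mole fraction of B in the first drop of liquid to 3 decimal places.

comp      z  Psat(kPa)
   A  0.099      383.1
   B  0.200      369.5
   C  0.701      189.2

Pdew = 221.987 kPa, x_B = 0.120

At the dew point ψ → 1, so Σzᵢ/Kᵢ = 1 with Kᵢ = Pᵢˢᵃᵗ/P ⇒ 1/P = Σzᵢ/Pᵢˢᵃᵗ.
1/P = 0.099/383.1 + 0.200/369.5 + 0.701/189.2 = 0.004505 ⇒ P = 221.987 kPa
xᵢ = zᵢP/Pᵢˢᵃᵗ ⇒ x_B = 0.200·221.987/369.5 = 0.120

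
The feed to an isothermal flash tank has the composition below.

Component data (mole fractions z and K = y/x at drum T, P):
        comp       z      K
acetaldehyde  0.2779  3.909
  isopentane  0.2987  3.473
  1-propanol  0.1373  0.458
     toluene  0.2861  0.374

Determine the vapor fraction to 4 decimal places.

Material balance + equilibrium reduce to Σ zᵢ(Kᵢ−1)/(1+ψ(Kᵢ−1)) = 0.
Feasibility: ΣzᵢKᵢ = 2.2936, Σzᵢ/Kᵢ = 1.2219 — both > 1, two phases present.
Iterate (Newton) starting at ψ = 0.5:
  ψ = 0.5000: g = 0.29687, g' = -1.0690 → ψ = 0.7777
  ψ = 0.7777: g = 0.02284, g' = -0.9810 → ψ = 0.8010
  ψ = 0.8010: g = -0.00015, g' = -0.9946 → ψ = 0.8008
Converged at ψ = 0.8008.

ψ = 0.8008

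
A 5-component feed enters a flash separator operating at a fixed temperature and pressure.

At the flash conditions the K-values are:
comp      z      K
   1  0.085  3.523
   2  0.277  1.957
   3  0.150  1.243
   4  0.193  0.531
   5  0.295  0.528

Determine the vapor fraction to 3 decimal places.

Material balance + equilibrium reduce to Σ zᵢ(Kᵢ−1)/(1+ψ(Kᵢ−1)) = 0.
Check two-phase: ΣzᵢKᵢ = 1.286 > 1 and Σzᵢ/Kᵢ = 1.209 > 1, so g(0) = 0.286 > 0 and g(1) = -0.209 < 0.
Newton–Raphson from ψ = 0.64:
  ψ = 0.640: g = -0.0509, g' = -0.405 → ψ = 0.514
  ψ = 0.514: g = 0.0002, g' = -0.412 → ψ = 0.515
Converged at ψ = 0.515.

ψ = 0.515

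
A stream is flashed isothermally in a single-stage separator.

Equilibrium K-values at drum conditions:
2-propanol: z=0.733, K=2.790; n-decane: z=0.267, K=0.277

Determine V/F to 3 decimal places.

V/F = 0.865

Binary case is linear: z₁(K₁−1)(1+V/F(K₂−1)) + z₂(K₂−1)(1+V/F(K₁−1)) = 0
⇒ V/F = [z₁(K₁−1)+z₂(K₂−1)] / [−(K₁−1)(K₂−1)] = 1.1190/1.2942 = 0.865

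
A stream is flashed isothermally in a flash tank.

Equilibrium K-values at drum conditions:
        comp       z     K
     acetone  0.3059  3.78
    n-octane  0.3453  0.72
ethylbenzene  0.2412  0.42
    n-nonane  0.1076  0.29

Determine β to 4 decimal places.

Material balance + equilibrium reduce to Σ zᵢ(Kᵢ−1)/(1+β(Kᵢ−1)) = 0.
Feasibility: ΣzᵢKᵢ = 1.5374, Σzᵢ/Kᵢ = 1.5058 — both > 1, two phases present.
Iterate (Newton) starting at β = 0.5:
  β = 0.5000: g = -0.07209, g' = -0.7418 → β = 0.4028
  β = 0.4028: g = 0.00264, g' = -0.8050 → β = 0.4061
Converged at β = 0.4061.

β = 0.4061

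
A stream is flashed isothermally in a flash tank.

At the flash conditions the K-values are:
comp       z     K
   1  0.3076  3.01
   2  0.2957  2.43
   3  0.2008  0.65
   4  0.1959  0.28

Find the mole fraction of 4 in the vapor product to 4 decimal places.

y_4 = 0.1303

Rachford–Rice: g(ψ) = Σ zᵢ(Kᵢ−1)/(1+ψ(Kᵢ−1)) = 0.
g(0) = ΣzᵢKᵢ − 1 = 0.8298 and g(1) = 1 − Σzᵢ/Kᵢ = -0.2324, so a root lies in (0, 1).
Iterate (Newton) starting at ψ = 0.33:
  ψ = 0.3300: g = 0.39454, g' = -0.9345 → ψ = 0.7522
  ψ = 0.7522: g = 0.04677, g' = -0.8659 → ψ = 0.8062
  ψ = 0.8062: g = -0.00177, g' = -0.9362 → ψ = 0.8043
Converged at ψ = 0.8043.
Compositions from xᵢ = zᵢ/(1+ψ(Kᵢ−1)), yᵢ = Kᵢxᵢ:
  1: x = 0.1176, y = 0.3538
  2: x = 0.1375, y = 0.3342
  3: x = 0.2795, y = 0.1817
  4: x = 0.4654, y = 0.1303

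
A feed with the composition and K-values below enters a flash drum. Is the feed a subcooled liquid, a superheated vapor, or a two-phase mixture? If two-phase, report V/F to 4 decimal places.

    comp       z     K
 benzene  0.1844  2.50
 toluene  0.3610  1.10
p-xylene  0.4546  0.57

ΣzᵢKᵢ = 1.1172; Σzᵢ/Kᵢ = 1.1995.
Both exceed 1, so a two-phase solution exists.
Let ψ = V/F and solve Σ zᵢ(Kᵢ−1)/(1+ψ(Kᵢ−1)) = 0.
Newton–Raphson from ψ = 0.33:
  ψ = 0.3300: g = -0.00784, g' = -0.3032 → ψ = 0.3041
  ψ = 0.3041: g = 0.00009, g' = -0.3103 → ψ = 0.3044
Converged at ψ = 0.3044.

two-phase, V/F = 0.3044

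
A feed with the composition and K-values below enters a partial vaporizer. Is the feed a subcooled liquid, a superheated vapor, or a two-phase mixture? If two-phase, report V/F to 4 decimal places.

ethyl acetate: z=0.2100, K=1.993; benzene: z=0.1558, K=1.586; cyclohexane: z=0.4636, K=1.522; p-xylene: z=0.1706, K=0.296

ΣzᵢKᵢ = 1.4217; Σzᵢ/Kᵢ = 1.0846.
Both exceed 1, so a two-phase solution exists.
Rachford–Rice: g(ψ) = Σ zᵢ(Kᵢ−1)/(1+ψ(Kᵢ−1)) = 0.
Newton iteration, ψ⁰ = 0.5:
  ψ = 0.5000: g = 0.21652, g' = -0.4053 → ψ = 1.0000
  ψ = 1.0000: g = -0.08455, g' = -1.0930 → ψ = 0.9226
  ψ = 0.9226: g = -0.01128, g' = -0.8249 → ψ = 0.9090
  ψ = 0.9090: g = -0.00024, g' = -0.7902 → ψ = 0.9087
Converged at ψ = 0.9087.

two-phase, V/F = 0.9087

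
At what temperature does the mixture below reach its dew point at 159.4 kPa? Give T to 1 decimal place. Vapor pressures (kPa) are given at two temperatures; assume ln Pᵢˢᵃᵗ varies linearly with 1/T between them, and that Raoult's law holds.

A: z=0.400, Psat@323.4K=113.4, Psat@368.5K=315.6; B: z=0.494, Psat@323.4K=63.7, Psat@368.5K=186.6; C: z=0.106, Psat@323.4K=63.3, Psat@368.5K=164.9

Dew-point temperature: Σzᵢ·P/Pᵢˢᵃᵗ(T) = 1. Interpolate ln Pᵢˢᵃᵗ = aᵢ + bᵢ/T.
  T = 323.4 K: ΣzᵢP/Pᵢˢᵃᵗ = 2.0653
  T = 368.5 K: ΣzᵢP/Pᵢˢᵃᵗ = 0.7265
  T = 345.9 K: ΣzᵢP/Pᵢˢᵃᵗ = 1.1850
  T = 357.2 K: ΣzᵢP/Pᵢˢᵃᵗ = 0.9207
  T = 351.5 K: ΣzᵢP/Pᵢˢᵃᵗ = 1.0435
  T = 354.4 K: ΣzᵢP/Pᵢˢᵃᵗ = 0.9786
Interpolating between 351.5 K and 354.4 K gives T ≈ 353.4 K.

T = 353.4 K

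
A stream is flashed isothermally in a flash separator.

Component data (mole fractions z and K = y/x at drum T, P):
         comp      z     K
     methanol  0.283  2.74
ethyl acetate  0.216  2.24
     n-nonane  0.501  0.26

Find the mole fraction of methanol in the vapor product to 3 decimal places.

y_methanol = 0.486

Newton–Raphson from V/F = 0.5:
  V/F = 0.500: g = -0.1598, g' = -1.063 → V/F = 0.350
  V/F = 0.350: g = -0.0071, g' = -0.992 → V/F = 0.342
Converged at V/F = 0.342.
Compositions from xᵢ = zᵢ/(1+V/F(Kᵢ−1)), yᵢ = Kᵢxᵢ:
  methanol: x = 0.177, y = 0.486
  ethyl acetate: x = 0.152, y = 0.340
  n-nonane: x = 0.671, y = 0.174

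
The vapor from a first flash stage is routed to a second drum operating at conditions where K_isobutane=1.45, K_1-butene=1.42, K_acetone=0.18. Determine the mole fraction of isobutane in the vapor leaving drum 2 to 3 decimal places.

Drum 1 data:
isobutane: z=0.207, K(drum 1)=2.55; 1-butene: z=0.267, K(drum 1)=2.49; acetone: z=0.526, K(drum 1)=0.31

Drum 1:
Newton–Raphson from ψ₁ = 0.59:
  ψ₁ = 0.590: g = -0.2328, g' = -1.016 → ψ₁ = 0.361
  ψ₁ = 0.361: g = -0.0187, g' = -0.899 → ψ₁ = 0.340
Converged at ψ₁ = 0.340.
Drum-1 compositions:
  isobutane: x = 0.136, y = 0.346
  1-butene: x = 0.177, y = 0.441
  acetone: x = 0.687, y = 0.213
Drum-2 feed = drum-1 vapor: z₂ = (0.3457, 0.4413, 0.2130).
Drum 2:
Material balance + equilibrium reduce to Σ zᵢ(Kᵢ−1)/(1+ψ₂(Kᵢ−1)) = 0.
Feasibility: ΣzᵢKᵢ = 1.166, Σzᵢ/Kᵢ = 1.733 — both > 1, two phases present.
Iterate (Newton) starting at ψ₂ = 0.5:
  ψ₂ = 0.500: g = -0.0159, g' = -0.511 → ψ₂ = 0.469
  ψ₂ = 0.469: g = -0.0005, g' = -0.480 → ψ₂ = 0.468
Converged at ψ₂ = 0.468.
  isobutane: x = 0.286, y = 0.414
  1-butene: x = 0.369, y = 0.524
  acetone: x = 0.346, y = 0.062

y_isobutane (drum 2) = 0.414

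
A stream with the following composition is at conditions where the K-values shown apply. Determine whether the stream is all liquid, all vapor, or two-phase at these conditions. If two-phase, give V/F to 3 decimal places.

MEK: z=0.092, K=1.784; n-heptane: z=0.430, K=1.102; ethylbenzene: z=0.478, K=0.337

ΣzᵢKᵢ = 0.799; Σzᵢ/Kᵢ = 1.860.
Since ΣzᵢKᵢ < 1 the mixture is below its bubble point — single liquid phase.

all liquid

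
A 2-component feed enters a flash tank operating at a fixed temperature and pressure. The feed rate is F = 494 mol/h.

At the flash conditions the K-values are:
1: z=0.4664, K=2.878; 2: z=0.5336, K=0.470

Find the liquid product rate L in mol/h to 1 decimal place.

L = 199.6 mol/h

Let ψ = V/F and solve Σ zᵢ(Kᵢ−1)/(1+ψ(Kᵢ−1)) = 0.
Check two-phase: ΣzᵢKᵢ = 1.5931 > 1 and Σzᵢ/Kᵢ = 1.2974 > 1, so g(0) = 0.5931 > 0 and g(1) = -0.2974 < 0.
Binary case is linear: z₁(K₁−1)(1+ψ(K₂−1)) + z₂(K₂−1)(1+ψ(K₁−1)) = 0
⇒ ψ = [z₁(K₁−1)+z₂(K₂−1)] / [−(K₁−1)(K₂−1)] = 0.59309/0.99534 = 0.5959
Then V = ψ·F = 0.5959·494 = 294.4 mol/h and L = F − V = 199.6 mol/h.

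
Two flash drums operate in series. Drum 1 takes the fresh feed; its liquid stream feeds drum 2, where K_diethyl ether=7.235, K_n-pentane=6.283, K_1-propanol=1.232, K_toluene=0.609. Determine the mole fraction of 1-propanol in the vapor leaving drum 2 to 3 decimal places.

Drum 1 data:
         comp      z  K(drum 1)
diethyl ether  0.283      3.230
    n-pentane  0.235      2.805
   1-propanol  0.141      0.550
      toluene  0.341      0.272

y_1-propanol (drum 2) = 0.197

Drum 1:
Let ψ₁ = V/F and solve Σ zᵢ(Kᵢ−1)/(1+ψ₁(Kᵢ−1)) = 0.
Feasibility: ΣzᵢKᵢ = 1.744, Σzᵢ/Kᵢ = 1.681 — both > 1, two phases present.
Newton–Raphson from ψ₁ = 0.5:
  ψ₁ = 0.500: g = 0.0491, g' = -1.020 → ψ₁ = 0.548
Converged at ψ₁ = 0.548.
Drum-1 compositions:
  diethyl ether: x = 0.127, y = 0.411
  n-pentane: x = 0.118, y = 0.331
  1-propanol: x = 0.187, y = 0.103
  toluene: x = 0.567, y = 0.154
Drum-2 feed = drum-1 liquid: z₂ = (0.1274, 0.1181, 0.1872, 0.5673).
Drum 2:
Rachford–Rice: g(ψ₂) = Σ zᵢ(Kᵢ−1)/(1+ψ₂(Kᵢ−1)) = 0.
g(0) = ΣzᵢKᵢ − 1 = 1.240 and g(1) = 1 − Σzᵢ/Kᵢ = -0.120, so a root lies in (0, 1).
Iterate (Newton) starting at ψ₂ = 0.38:
  ψ₂ = 0.380: g = 0.2226, g' = -0.929 → ψ₂ = 0.620
  ψ₂ = 0.620: g = 0.0545, g' = -0.549 → ψ₂ = 0.719
  ψ₂ = 0.719: g = 0.0035, g' = -0.483 → ψ₂ = 0.726
Converged at ψ₂ = 0.726.
  diethyl ether: x = 0.023, y = 0.167
  n-pentane: x = 0.024, y = 0.153
  1-propanol: x = 0.160, y = 0.197
  toluene: x = 0.792, y = 0.483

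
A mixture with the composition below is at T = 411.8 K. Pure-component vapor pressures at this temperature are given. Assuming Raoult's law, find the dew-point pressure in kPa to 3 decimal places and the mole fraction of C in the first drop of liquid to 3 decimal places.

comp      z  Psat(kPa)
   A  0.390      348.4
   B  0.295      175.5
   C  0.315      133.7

At the dew point ψ → 1, so Σzᵢ/Kᵢ = 1 with Kᵢ = Pᵢˢᵃᵗ/P ⇒ 1/P = Σzᵢ/Pᵢˢᵃᵗ.
1/P = 0.390/348.4 + 0.295/175.5 + 0.315/133.7 = 0.005156 ⇒ P = 193.936 kPa
xᵢ = zᵢP/Pᵢˢᵃᵗ ⇒ x_C = 0.315·193.936/133.7 = 0.457

Pdew = 193.936 kPa, x_C = 0.457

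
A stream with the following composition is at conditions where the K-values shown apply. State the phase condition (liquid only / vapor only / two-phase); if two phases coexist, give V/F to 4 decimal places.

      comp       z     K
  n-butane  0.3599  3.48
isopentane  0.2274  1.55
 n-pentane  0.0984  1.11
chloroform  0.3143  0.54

ΣzᵢKᵢ = 1.8839; Σzᵢ/Kᵢ = 0.9208.
Since Σzᵢ/Kᵢ < 1 the mixture is above its dew point — single vapor phase.

vapor only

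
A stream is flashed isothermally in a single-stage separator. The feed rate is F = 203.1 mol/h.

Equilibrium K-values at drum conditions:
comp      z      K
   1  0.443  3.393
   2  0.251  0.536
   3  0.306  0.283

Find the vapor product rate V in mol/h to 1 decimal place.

Rachford–Rice: g(ψ) = Σ zᵢ(Kᵢ−1)/(1+ψ(Kᵢ−1)) = 0.
g(0) = ΣzᵢKᵢ − 1 = 0.724 and g(1) = 1 − Σzᵢ/Kᵢ = -0.680, so a root lies in (0, 1).
Newton iteration, ψ⁰ = 0.5:
  ψ = 0.500: g = -0.0110, g' = -1.000 → ψ = 0.489
Converged at ψ = 0.489.
Then V = ψ·F = 0.4890·203.1 = 99.3 mol/h and L = F − V = 103.8 mol/h.

V = 99.3 mol/h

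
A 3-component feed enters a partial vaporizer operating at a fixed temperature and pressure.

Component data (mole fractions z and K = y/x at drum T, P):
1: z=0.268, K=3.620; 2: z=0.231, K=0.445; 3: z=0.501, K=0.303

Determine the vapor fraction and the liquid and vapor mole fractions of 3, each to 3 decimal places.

ψ = 0.131, x_3 = 0.551, y_3 = 0.167

Newton iteration, ψ⁰ = 0.5:
  ψ = 0.500: g = -0.4095, g' = -1.054 → ψ = 0.112
  ψ = 0.112: g = 0.0279, g' = -1.468 → ψ = 0.131
Converged at ψ = 0.131.
Compositions from xᵢ = zᵢ/(1+ψ(Kᵢ−1)), yᵢ = Kᵢxᵢ:
  1: x = 0.199, y = 0.722
  2: x = 0.249, y = 0.111
  3: x = 0.551, y = 0.167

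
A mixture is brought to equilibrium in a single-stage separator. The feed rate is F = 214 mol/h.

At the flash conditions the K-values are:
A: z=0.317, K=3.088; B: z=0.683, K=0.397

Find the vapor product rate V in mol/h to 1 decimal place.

V = 42.5 mol/h

Material balance + equilibrium reduce to Σ zᵢ(Kᵢ−1)/(1+ψ(Kᵢ−1)) = 0.
Feasibility: ΣzᵢKᵢ = 1.250, Σzᵢ/Kᵢ = 1.823 — both > 1, two phases present.
Newton–Raphson from ψ = 0.48:
  ψ = 0.480: g = -0.2490, g' = -0.837 → ψ = 0.182
  ψ = 0.182: g = 0.0167, g' = -1.038 → ψ = 0.198
  ψ = 0.198: g = 0.0002, g' = -1.011 → ψ = 0.199
Converged at ψ = 0.199.
Then V = ψ·F = 0.1986·214 = 42.5 mol/h and L = F − V = 171.5 mol/h.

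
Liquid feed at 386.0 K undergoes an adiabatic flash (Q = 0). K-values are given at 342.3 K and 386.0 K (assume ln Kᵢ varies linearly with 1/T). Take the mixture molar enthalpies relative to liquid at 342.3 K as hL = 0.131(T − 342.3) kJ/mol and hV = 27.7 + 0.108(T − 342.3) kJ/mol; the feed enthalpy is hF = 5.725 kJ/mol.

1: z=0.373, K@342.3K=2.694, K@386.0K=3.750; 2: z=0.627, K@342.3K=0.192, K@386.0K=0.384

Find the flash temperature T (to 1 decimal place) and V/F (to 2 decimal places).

Adiabatic flash: solve Rachford–Rice at each trial T, then check hF = ψ·hV(T) + (1−ψ)·hL(T).
  T = 342.3 K: K = (2.694, 0.192), RR gives ψ = 0.092, H_out = 2.535 kJ/mol
  T = 386.0 K: K = (3.750, 0.384), RR gives ψ = 0.378, H_out = 15.803 kJ/mol
  T = 364.1 K: K = (3.209, 0.277), RR gives ψ = 0.232, H_out = 9.168 kJ/mol
  T = 353.2 K: K = (2.948, 0.232), RR gives ψ = 0.164, H_out = 5.924 kJ/mol
  T = 347.8 K: K = (2.821, 0.212), RR gives ψ = 0.129, H_out = 4.272 kJ/mol
  T = 350.5 K: K = (2.885, 0.222), RR gives ψ = 0.146, H_out = 5.104 kJ/mol
  T = 351.9 K: K = (2.917, 0.227), RR gives ψ = 0.155, H_out = 5.530 kJ/mol
Linear interpolation between T = 351.9 (H_out = 5.530) and T = 353.2 (H_out = 5.924) on hF = 5.725 gives T ≈ 352.5 K, at which ψ = 0.16.

T = 352.5 K, V/F = 0.16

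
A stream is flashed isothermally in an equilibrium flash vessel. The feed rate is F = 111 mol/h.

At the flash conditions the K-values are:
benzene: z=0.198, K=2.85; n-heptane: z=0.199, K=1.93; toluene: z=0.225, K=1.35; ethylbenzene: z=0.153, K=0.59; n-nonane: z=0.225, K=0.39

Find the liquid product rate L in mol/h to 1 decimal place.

L = 31.7 mol/h

Rachford–Rice: g(β) = Σ zᵢ(Kᵢ−1)/(1+β(Kᵢ−1)) = 0.
g(0) = ΣzᵢKᵢ − 1 = 0.430 and g(1) = 1 − Σzᵢ/Kᵢ = -0.175, so a root lies in (0, 1).
Newton–Raphson from β = 0.5:
  β = 0.500: g = 0.1072, g' = -0.497 → β = 0.716
  β = 0.716: g = -0.0007, g' = -0.520 → β = 0.714
Converged at β = 0.714.
Then V = β·F = 0.7144·111 = 79.3 mol/h and L = F − V = 31.7 mol/h.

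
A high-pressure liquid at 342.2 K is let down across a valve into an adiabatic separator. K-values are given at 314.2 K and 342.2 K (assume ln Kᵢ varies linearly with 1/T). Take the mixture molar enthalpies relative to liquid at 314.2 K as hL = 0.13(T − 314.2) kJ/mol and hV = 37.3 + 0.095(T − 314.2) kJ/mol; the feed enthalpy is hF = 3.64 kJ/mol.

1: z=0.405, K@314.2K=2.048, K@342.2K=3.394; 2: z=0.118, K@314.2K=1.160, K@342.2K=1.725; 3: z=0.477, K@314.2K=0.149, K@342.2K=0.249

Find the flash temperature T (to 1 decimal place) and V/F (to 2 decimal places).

T = 316.1 K, V/F = 0.09

Adiabatic flash: solve Rachford–Rice at each trial T, then check hF = ψ·hV(T) + (1−ψ)·hL(T).
  T = 314.2 K: K = (2.048, 1.160, 0.149), RR gives ψ = 0.048, H_out = 1.773 kJ/mol
  T = 342.2 K: K = (3.394, 1.725, 0.249), RR gives ψ = 0.442, H_out = 19.683 kJ/mol
  T = 328.2 K: K = (2.665, 1.427, 0.195), RR gives ψ = 0.288, H_out = 12.439 kJ/mol
  T = 321.2 K: K = (2.343, 1.289, 0.171), RR gives ψ = 0.186, H_out = 7.800 kJ/mol
  T = 317.7 K: K = (2.192, 1.224, 0.160), RR gives ψ = 0.123, H_out = 5.015 kJ/mol
  T = 315.9 K: K = (2.117, 1.191, 0.154), RR gives ψ = 0.086, H_out = 3.414 kJ/mol
  T = 316.8 K: K = (2.154, 1.207, 0.157), RR gives ψ = 0.105, H_out = 4.231 kJ/mol
Linear interpolation between T = 315.9 (H_out = 3.414) and T = 316.8 (H_out = 4.231) on hF = 3.64 gives T ≈ 316.1 K, at which ψ = 0.09.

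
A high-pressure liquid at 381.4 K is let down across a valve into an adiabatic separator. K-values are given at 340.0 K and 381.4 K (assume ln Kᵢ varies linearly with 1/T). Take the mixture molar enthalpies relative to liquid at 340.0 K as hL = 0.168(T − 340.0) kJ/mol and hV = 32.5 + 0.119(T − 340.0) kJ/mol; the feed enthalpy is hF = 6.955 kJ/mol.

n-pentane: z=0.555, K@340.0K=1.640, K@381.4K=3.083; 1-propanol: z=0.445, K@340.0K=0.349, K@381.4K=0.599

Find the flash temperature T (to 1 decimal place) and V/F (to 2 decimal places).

T = 341.4 K, V/F = 0.21

Adiabatic flash: solve Rachford–Rice at each trial T, then check hF = ψ·hV(T) + (1−ψ)·hL(T).
  T = 340.0 K: K = (1.640, 0.349), RR gives ψ = 0.157, H_out = 5.110 kJ/mol
  T = 381.4 K: K = (3.083, 0.599), RR gives ψ = 1.000, H_out = 37.427 kJ/mol
  T = 360.7 K: K = (2.290, 0.464), RR gives ψ = 0.691, H_out = 25.237 kJ/mol
  T = 350.4 K: K = (1.949, 0.405), RR gives ψ = 0.463, H_out = 16.563 kJ/mol
  T = 345.2 K: K = (1.790, 0.376), RR gives ψ = 0.326, H_out = 11.401 kJ/mol
  T = 342.6 K: K = (1.714, 0.362), RR gives ψ = 0.247, H_out = 8.441 kJ/mol
  T = 341.3 K: K = (1.677, 0.356), RR gives ψ = 0.204, H_out = 6.829 kJ/mol
Linear interpolation between T = 341.3 (H_out = 6.829) and T = 342.6 (H_out = 8.441) on hF = 6.955 gives T ≈ 341.4 K, at which ψ = 0.21.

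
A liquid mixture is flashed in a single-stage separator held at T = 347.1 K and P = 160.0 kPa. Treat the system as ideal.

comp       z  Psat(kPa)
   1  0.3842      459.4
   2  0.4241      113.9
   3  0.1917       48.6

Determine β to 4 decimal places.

β = 0.5384

Raoult's law: Kᵢ = Pᵢˢᵃᵗ/P = Pᵢˢᵃᵗ/160.0.
  K_1 = 459.4/160.0 = 2.871250, K_2 = 113.9/160.0 = 0.711875, K_3 = 48.6/160.0 = 0.303750
Rachford–Rice: g(β) = Σ zᵢ(Kᵢ−1)/(1+β(Kᵢ−1)) = 0.
g(0) = ΣzᵢKᵢ − 1 = 0.4633 and g(1) = 1 − Σzᵢ/Kᵢ = -0.3607, so a root lies in (0, 1).
Newton–Raphson from β = 0.58:
  β = 0.5800: g = -0.02583, g' = -0.6216 → β = 0.5384
Converged at β = 0.5384.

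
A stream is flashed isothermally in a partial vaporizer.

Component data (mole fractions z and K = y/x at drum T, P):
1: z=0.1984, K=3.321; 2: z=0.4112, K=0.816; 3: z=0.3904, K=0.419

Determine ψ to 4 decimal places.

Material balance + equilibrium reduce to Σ zᵢ(Kᵢ−1)/(1+ψ(Kᵢ−1)) = 0.
Feasibility: ΣzᵢKᵢ = 1.1580, Σzᵢ/Kᵢ = 1.4954 — both > 1, two phases present.
Newton iteration, ψ⁰ = 0.61:
  ψ = 0.6100: g = -0.24595, g' = -0.5170 → ψ = 0.1343
  ψ = 0.1343: g = 0.02750, g' = -0.7909 → ψ = 0.1690
  ψ = 0.1690: g = 0.00113, g' = -0.7282 → ψ = 0.1706
Converged at ψ = 0.1706.

ψ = 0.1706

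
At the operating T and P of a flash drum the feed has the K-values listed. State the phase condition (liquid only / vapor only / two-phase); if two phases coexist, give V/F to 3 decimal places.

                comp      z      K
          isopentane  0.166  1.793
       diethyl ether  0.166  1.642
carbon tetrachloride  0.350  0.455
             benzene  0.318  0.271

ΣzᵢKᵢ = 0.816; Σzᵢ/Kᵢ = 2.136.
Since ΣzᵢKᵢ < 1 the mixture is below its bubble point — single liquid phase.

liquid only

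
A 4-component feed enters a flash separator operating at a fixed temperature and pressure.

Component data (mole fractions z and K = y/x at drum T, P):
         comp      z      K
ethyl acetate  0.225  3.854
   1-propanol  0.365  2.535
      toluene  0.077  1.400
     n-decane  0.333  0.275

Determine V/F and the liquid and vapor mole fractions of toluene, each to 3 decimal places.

Iterate (Newton) starting at V/F = 0.5:
  V/F = 0.500: g = 0.2285, g' = -1.026 → V/F = 0.723
  V/F = 0.723: g = -0.0081, g' = -1.169 → V/F = 0.716
Converged at V/F = 0.716.
Compositions from xᵢ = zᵢ/(1+V/F(Kᵢ−1)), yᵢ = Kᵢxᵢ:
  ethyl acetate: x = 0.074, y = 0.285
  1-propanol: x = 0.174, y = 0.441
  toluene: x = 0.060, y = 0.084
  n-decane: x = 0.692, y = 0.190

V/F = 0.716, x_toluene = 0.060, y_toluene = 0.084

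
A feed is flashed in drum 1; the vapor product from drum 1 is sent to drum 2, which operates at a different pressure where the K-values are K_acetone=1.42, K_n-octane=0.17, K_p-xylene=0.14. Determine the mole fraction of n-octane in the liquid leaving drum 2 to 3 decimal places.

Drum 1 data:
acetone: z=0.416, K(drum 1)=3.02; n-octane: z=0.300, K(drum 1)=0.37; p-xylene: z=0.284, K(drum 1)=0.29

Drum 1:
Iterate (Newton) starting at ψ₁ = 0.34:
  ψ₁ = 0.340: g = -0.0082, g' = -1.038 → ψ₁ = 0.332
Converged at ψ₁ = 0.332.
Drum-1 compositions:
  acetone: x = 0.249, y = 0.752
  n-octane: x = 0.379, y = 0.140
  p-xylene: x = 0.372, y = 0.108
Drum-2 feed = drum-1 vapor: z₂ = (0.7518, 0.1404, 0.1078).
Drum 2:
Rachford–Rice: g(ψ₂) = Σ zᵢ(Kᵢ−1)/(1+ψ₂(Kᵢ−1)) = 0.
Feasibility: ΣzᵢKᵢ = 1.107, Σzᵢ/Kᵢ = 2.125 — both > 1, two phases present.
Newton iteration, ψ₂⁰ = 0.5:
  ψ₂ = 0.500: g = -0.1008, g' = -0.619 → ψ₂ = 0.337
  ψ₂ = 0.337: g = -0.0157, g' = -0.446 → ψ₂ = 0.302
  ψ₂ = 0.302: g = -0.0004, g' = -0.422 → ψ₂ = 0.301
Converged at ψ₂ = 0.301.
  acetone: x = 0.667, y = 0.948
  n-octane: x = 0.187, y = 0.032
  p-xylene: x = 0.145, y = 0.020

x_n-octane (drum 2) = 0.187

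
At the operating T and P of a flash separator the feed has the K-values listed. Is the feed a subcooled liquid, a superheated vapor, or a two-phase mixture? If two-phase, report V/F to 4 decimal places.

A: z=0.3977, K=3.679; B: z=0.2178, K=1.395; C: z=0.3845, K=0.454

ΣzᵢKᵢ = 1.9415; Σzᵢ/Kᵢ = 1.1111.
Both exceed 1, so a two-phase solution exists.
Material balance + equilibrium reduce to Σ zᵢ(Kᵢ−1)/(1+ψ(Kᵢ−1)) = 0.
Newton–Raphson from ψ = 0.44:
  ψ = 0.4400: g = 0.28598, g' = -0.8245 → ψ = 0.7868
  ψ = 0.7868: g = 0.04038, g' = -0.6676 → ψ = 0.8473
  ψ = 0.8473: g = -0.00040, g' = -0.6830 → ψ = 0.8467
Converged at ψ = 0.8467.

two-phase, V/F = 0.8467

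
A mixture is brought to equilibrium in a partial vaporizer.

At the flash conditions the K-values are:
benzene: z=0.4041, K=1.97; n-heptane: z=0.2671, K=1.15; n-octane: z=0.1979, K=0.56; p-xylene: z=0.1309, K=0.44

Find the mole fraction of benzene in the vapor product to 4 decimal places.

Rachford–Rice: g(ψ) = Σ zᵢ(Kᵢ−1)/(1+ψ(Kᵢ−1)) = 0.
Feasibility: ΣzᵢKᵢ = 1.2717, Σzᵢ/Kᵢ = 1.0883 — both > 1, two phases present.
Iterate (Newton) starting at ψ = 0.42:
  ψ = 0.4200: g = 0.11354, g' = -0.3251 → ψ = 0.7692
Converged at ψ = 0.7692.
Compositions from xᵢ = zᵢ/(1+ψ(Kᵢ−1)), yᵢ = Kᵢxᵢ:
  benzene: x = 0.2314, y = 0.4559
  n-heptane: x = 0.2395, y = 0.2754
  n-octane: x = 0.2991, y = 0.1675
  p-xylene: x = 0.2300, y = 0.1012

y_benzene = 0.4559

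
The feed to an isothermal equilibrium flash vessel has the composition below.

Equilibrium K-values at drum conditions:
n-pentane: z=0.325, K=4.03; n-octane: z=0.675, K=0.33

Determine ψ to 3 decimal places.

ψ = 0.262

Rachford–Rice: g(ψ) = Σ zᵢ(Kᵢ−1)/(1+ψ(Kᵢ−1)) = 0.
g(0) = ΣzᵢKᵢ − 1 = 0.533 and g(1) = 1 − Σzᵢ/Kᵢ = -1.126, so a root lies in (0, 1).
Binary case is linear: z₁(K₁−1)(1+ψ(K₂−1)) + z₂(K₂−1)(1+ψ(K₁−1)) = 0
⇒ ψ = [z₁(K₁−1)+z₂(K₂−1)] / [−(K₁−1)(K₂−1)] = 0.5325/2.0301 = 0.262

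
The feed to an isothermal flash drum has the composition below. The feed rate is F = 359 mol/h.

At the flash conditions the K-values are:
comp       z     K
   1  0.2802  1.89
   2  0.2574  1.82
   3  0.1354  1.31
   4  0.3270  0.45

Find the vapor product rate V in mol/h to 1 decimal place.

V = 275.8 mol/h

Iterate (Newton) starting at ψ = 0.5:
  ψ = 0.5000: g = 0.11055, g' = -0.3913 → ψ = 0.7825
  ψ = 0.7825: g = -0.00639, g' = -0.4546 → ψ = 0.7685
  ψ = 0.7685: g = -0.00004, g' = -0.4486 → ψ = 0.7684
Converged at ψ = 0.7684.
Then V = ψ·F = 0.7684·359 = 275.8 mol/h and L = F − V = 83.2 mol/h.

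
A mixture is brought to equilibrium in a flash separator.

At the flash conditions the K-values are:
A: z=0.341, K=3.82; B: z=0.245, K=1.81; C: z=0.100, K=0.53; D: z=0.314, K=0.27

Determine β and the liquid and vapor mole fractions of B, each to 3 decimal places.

β = 0.617, x_B = 0.163, y_B = 0.296

Let β = V/F and solve Σ zᵢ(Kᵢ−1)/(1+β(Kᵢ−1)) = 0.
Feasibility: ΣzᵢKᵢ = 1.884, Σzᵢ/Kᵢ = 1.576 — both > 1, two phases present.
Newton–Raphson from β = 0.62:
  β = 0.620: g = -0.0031, g' = -1.033 → β = 0.617
Converged at β = 0.617.
Compositions from xᵢ = zᵢ/(1+β(Kᵢ−1)), yᵢ = Kᵢxᵢ:
  A: x = 0.124, y = 0.475
  B: x = 0.163, y = 0.296
  C: x = 0.141, y = 0.075
  D: x = 0.571, y = 0.154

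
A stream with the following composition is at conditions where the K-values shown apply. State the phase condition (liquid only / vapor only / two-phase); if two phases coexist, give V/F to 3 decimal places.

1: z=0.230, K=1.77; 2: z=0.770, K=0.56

liquid only

ΣzᵢKᵢ = 0.838; Σzᵢ/Kᵢ = 1.505.
Since ΣzᵢKᵢ < 1 the mixture is below its bubble point — single liquid phase.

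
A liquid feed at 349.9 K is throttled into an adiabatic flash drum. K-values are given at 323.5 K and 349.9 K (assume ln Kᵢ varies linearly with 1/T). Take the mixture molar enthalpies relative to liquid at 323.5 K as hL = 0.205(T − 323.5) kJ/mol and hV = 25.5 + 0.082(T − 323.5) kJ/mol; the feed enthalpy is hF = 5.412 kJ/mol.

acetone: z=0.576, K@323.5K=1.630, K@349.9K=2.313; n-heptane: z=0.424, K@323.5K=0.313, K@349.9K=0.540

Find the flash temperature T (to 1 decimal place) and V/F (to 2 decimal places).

T = 324.7 K, V/F = 0.20

Adiabatic flash: solve Rachford–Rice at each trial T, then check hF = ψ·hV(T) + (1−ψ)·hL(T).
  T = 323.5 K: K = (1.630, 0.313), RR gives ψ = 0.165, H_out = 4.218 kJ/mol
  T = 349.9 K: K = (2.313, 0.540), RR gives ψ = 0.929, H_out = 26.090 kJ/mol
  T = 336.7 K: K = (1.955, 0.416), RR gives ψ = 0.542, H_out = 15.637 kJ/mol
  T = 330.1 K: K = (1.788, 0.362), RR gives ψ = 0.365, H_out = 10.353 kJ/mol
  T = 326.8 K: K = (1.708, 0.337), RR gives ψ = 0.270, H_out = 7.443 kJ/mol
  T = 325.1 K: K = (1.668, 0.324), RR gives ψ = 0.217, H_out = 5.829 kJ/mol
Linear interpolation between T = 323.5 (H_out = 4.218) and T = 325.1 (H_out = 5.829) on hF = 5.412 gives T ≈ 324.7 K, at which ψ = 0.20.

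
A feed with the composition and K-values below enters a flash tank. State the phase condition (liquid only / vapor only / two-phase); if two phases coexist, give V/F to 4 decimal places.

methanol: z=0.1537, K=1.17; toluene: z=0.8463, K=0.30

liquid only

ΣzᵢKᵢ = 0.4337; Σzᵢ/Kᵢ = 2.9524.
Since ΣzᵢKᵢ < 1 the mixture is below its bubble point — single liquid phase.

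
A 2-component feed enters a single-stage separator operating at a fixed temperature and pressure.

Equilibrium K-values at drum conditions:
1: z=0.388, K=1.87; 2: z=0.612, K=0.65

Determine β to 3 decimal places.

Binary case is linear: z₁(K₁−1)(1+β(K₂−1)) + z₂(K₂−1)(1+β(K₁−1)) = 0
⇒ β = [z₁(K₁−1)+z₂(K₂−1)] / [−(K₁−1)(K₂−1)] = 0.1234/0.3045 = 0.405

β = 0.405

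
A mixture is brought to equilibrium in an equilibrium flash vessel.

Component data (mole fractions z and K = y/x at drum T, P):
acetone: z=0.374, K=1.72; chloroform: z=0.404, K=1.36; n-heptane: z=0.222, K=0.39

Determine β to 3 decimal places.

β = 0.844

Iterate (Newton) starting at β = 0.3:
  β = 0.300: g = 0.1870, g' = -0.298 → β = 0.928
  β = 0.928: g = -0.0418, g' = -0.538 → β = 0.851
  β = 0.851: g = -0.0031, g' = -0.462 → β = 0.844
Converged at β = 0.844.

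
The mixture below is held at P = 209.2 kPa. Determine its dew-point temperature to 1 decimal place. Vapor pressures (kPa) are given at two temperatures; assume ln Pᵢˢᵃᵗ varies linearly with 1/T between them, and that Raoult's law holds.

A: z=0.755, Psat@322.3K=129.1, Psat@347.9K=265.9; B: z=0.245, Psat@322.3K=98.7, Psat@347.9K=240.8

Dew-point temperature: Σzᵢ·P/Pᵢˢᵃᵗ(T) = 1. Interpolate ln Pᵢˢᵃᵗ = aᵢ + bᵢ/T.
  T = 322.3 K: ΣzᵢP/Pᵢˢᵃᵗ = 1.7427
  T = 347.9 K: ΣzᵢP/Pᵢˢᵃᵗ = 0.8069
  T = 335.1 K: ΣzᵢP/Pᵢˢᵃᵗ = 1.1676
  T = 341.5 K: ΣzᵢP/Pᵢˢᵃᵗ = 0.9671
  T = 338.3 K: ΣzᵢP/Pᵢˢᵃᵗ = 1.0617
  T = 339.9 K: ΣzᵢP/Pᵢˢᵃᵗ = 1.0131
  T = 340.7 K: ΣzᵢP/Pᵢˢᵃᵗ = 0.9898
Interpolating between 339.9 K and 340.7 K gives T ≈ 340.3 K.

T = 340.3 K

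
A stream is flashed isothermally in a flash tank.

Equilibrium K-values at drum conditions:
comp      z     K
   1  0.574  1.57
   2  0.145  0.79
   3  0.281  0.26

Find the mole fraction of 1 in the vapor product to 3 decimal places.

Material balance + equilibrium reduce to Σ zᵢ(Kᵢ−1)/(1+β(Kᵢ−1)) = 0.
g(0) = ΣzᵢKᵢ − 1 = 0.089 and g(1) = 1 − Σzᵢ/Kᵢ = -0.630, so a root lies in (0, 1).
Iterate (Newton) starting at β = 0.5:
  β = 0.500: g = -0.1095, g' = -0.509 → β = 0.285
  β = 0.285: g = -0.0144, g' = -0.392 → β = 0.248
Converged at β = 0.248.
Compositions from xᵢ = zᵢ/(1+β(Kᵢ−1)), yᵢ = Kᵢxᵢ:
  1: x = 0.503, y = 0.790
  2: x = 0.153, y = 0.121
  3: x = 0.344, y = 0.089

y_1 = 0.790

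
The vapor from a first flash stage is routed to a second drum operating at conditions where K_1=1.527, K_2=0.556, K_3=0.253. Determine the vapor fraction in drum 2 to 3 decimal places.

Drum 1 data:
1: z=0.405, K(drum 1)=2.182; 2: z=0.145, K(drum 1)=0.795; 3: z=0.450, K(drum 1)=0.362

Drum 1:
Newton iteration, ψ₁⁰ = 0.5:
  ψ₁ = 0.500: g = -0.1538, g' = -0.626 → ψ₁ = 0.254
  ψ₁ = 0.254: g = -0.0060, g' = -0.602 → ψ₁ = 0.244
Converged at ψ₁ = 0.244.
Drum-1 compositions:
  1: x = 0.314, y = 0.686
  2: x = 0.153, y = 0.121
  3: x = 0.533, y = 0.193
Drum-2 feed = drum-1 vapor: z₂ = (0.6857, 0.1214, 0.1930).
Drum 2:
Rachford–Rice: g(ψ₂) = Σ zᵢ(Kᵢ−1)/(1+ψ₂(Kᵢ−1)) = 0.
Check two-phase: ΣzᵢKᵢ = 1.163 > 1 and Σzᵢ/Kᵢ = 1.430 > 1, so g(0) = 0.163 > 0 and g(1) = -0.430 < 0.
Newton iteration, ψ₂⁰ = 0.5:
  ψ₂ = 0.500: g = -0.0134, g' = -0.433 → ψ₂ = 0.469
  ψ₂ = 0.469: g = -0.0003, g' = -0.416 → ψ₂ = 0.468
Converged at ψ₂ = 0.468.
  1: x = 0.550, y = 0.840
  2: x = 0.153, y = 0.085
  3: x = 0.297, y = 0.075

V/F (drum 2) = 0.468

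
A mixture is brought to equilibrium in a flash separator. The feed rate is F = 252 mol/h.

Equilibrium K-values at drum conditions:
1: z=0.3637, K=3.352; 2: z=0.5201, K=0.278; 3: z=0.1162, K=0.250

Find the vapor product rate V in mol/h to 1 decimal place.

V = 57.9 mol/h

Material balance + equilibrium reduce to Σ zᵢ(Kᵢ−1)/(1+ψ(Kᵢ−1)) = 0.
Check two-phase: ΣzᵢKᵢ = 1.3928 > 1 and Σzᵢ/Kᵢ = 2.4442 > 1, so g(0) = 0.3928 > 0 and g(1) = -1.4442 < 0.
Newton–Raphson from ψ = 0.5:
  ψ = 0.5000: g = -0.33398, g' = -1.2562 → ψ = 0.2341
  ψ = 0.2341: g = -0.00598, g' = -1.3255 → ψ = 0.2296
Converged at ψ = 0.2296.
Then V = ψ·F = 0.2296·252 = 57.9 mol/h and L = F − V = 194.1 mol/h.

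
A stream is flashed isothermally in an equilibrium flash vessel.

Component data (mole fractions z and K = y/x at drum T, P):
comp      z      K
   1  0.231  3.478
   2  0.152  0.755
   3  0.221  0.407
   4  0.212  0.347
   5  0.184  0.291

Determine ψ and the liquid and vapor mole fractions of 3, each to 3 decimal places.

Newton–Raphson from ψ = 0.5:
  ψ = 0.500: g = -0.3807, g' = -0.873 → ψ = 0.064
  ψ = 0.064: g = 0.0389, g' = -1.350 → ψ = 0.093
  ψ = 0.093: g = 0.0016, g' = -1.243 → ψ = 0.094
Converged at ψ = 0.094.
Compositions from xᵢ = zᵢ/(1+ψ(Kᵢ−1)), yᵢ = Kᵢxᵢ:
  1: x = 0.187, y = 0.652
  2: x = 0.156, y = 0.117
  3: x = 0.234, y = 0.095
  4: x = 0.226, y = 0.078
  5: x = 0.197, y = 0.057

ψ = 0.094, x_3 = 0.234, y_3 = 0.095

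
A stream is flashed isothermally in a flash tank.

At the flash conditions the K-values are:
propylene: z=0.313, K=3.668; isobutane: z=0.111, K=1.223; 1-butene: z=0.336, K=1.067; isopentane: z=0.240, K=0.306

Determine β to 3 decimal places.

Let β = V/F and solve Σ zᵢ(Kᵢ−1)/(1+β(Kᵢ−1)) = 0.
Feasibility: ΣzᵢKᵢ = 1.716, Σzᵢ/Kᵢ = 1.275 — both > 1, two phases present.
Iterate (Newton) starting at β = 0.5:
  β = 0.500: g = 0.1468, g' = -0.686 → β = 0.714
Converged at β = 0.714.

β = 0.714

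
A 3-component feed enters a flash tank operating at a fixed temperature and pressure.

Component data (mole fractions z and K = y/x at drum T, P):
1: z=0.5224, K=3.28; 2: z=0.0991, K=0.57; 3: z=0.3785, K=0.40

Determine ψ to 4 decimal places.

Iterate (Newton) starting at ψ = 0.5:
  ψ = 0.5000: g = 0.17786, g' = -0.9008 → ψ = 0.6974
  ψ = 0.6974: g = 0.00845, g' = -0.8451 → ψ = 0.7075
  ψ = 0.7075: g = -0.00001, g' = -0.8470 → ψ = 0.7074
Converged at ψ = 0.7074.

ψ = 0.7074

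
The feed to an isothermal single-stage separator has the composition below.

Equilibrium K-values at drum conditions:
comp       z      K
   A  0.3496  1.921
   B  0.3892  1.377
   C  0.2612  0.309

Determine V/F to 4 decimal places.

Material balance + equilibrium reduce to Σ zᵢ(Kᵢ−1)/(1+V/F(Kᵢ−1)) = 0.
Check two-phase: ΣzᵢKᵢ = 1.2882 > 1 and Σzᵢ/Kᵢ = 1.3099 > 1, so g(0) = 0.2882 > 0 and g(1) = -0.3099 < 0.
Newton–Raphson from V/F = 0.32:
  V/F = 0.3200: g = 0.14789, g' = -0.4265 → V/F = 0.6667
  V/F = 0.6667: g = -0.01794, g' = -0.5780 → V/F = 0.6357
  V/F = 0.6357: g = -0.00043, g' = -0.5506 → V/F = 0.6349
Converged at V/F = 0.6349.

V/F = 0.6349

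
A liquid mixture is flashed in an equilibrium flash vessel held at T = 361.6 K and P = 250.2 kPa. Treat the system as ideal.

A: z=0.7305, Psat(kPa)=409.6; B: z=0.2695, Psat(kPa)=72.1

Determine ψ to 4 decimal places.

ψ = 0.6032

Raoult's law: Kᵢ = Pᵢˢᵃᵗ/P = Pᵢˢᵃᵗ/250.2.
  K_A = 409.6/250.2 = 1.637090, K_B = 72.1/250.2 = 0.288169
Let ψ = V/F and solve Σ zᵢ(Kᵢ−1)/(1+ψ(Kᵢ−1)) = 0.
Feasibility: ΣzᵢKᵢ = 1.2736, Σzᵢ/Kᵢ = 1.3814 — both > 1, two phases present.
Iterate (Newton) starting at ψ = 0.57:
  ψ = 0.5700: g = 0.01859, g' = -0.5463 → ψ = 0.6040
  ψ = 0.6040: g = -0.00047, g' = -0.5749 → ψ = 0.6032
Converged at ψ = 0.6032.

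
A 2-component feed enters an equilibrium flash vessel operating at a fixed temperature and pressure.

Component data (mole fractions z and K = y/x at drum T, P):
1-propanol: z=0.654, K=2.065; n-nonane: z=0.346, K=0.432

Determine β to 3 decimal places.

β = 0.827

Rachford–Rice: g(β) = Σ zᵢ(Kᵢ−1)/(1+β(Kᵢ−1)) = 0.
Feasibility: ΣzᵢKᵢ = 1.500, Σzᵢ/Kᵢ = 1.118 — both > 1, two phases present.
Binary case is linear: z₁(K₁−1)(1+β(K₂−1)) + z₂(K₂−1)(1+β(K₁−1)) = 0
⇒ β = [z₁(K₁−1)+z₂(K₂−1)] / [−(K₁−1)(K₂−1)] = 0.5000/0.6049 = 0.827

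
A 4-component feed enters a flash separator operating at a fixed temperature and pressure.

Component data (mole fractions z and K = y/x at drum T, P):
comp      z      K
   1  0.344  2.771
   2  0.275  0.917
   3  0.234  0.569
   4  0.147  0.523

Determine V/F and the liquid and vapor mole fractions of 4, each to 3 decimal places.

Newton–Raphson from V/F = 0.5:
  V/F = 0.500: g = 0.0787, g' = -0.434 → V/F = 0.681
  V/F = 0.681: g = 0.0052, g' = -0.384 → V/F = 0.695
Converged at V/F = 0.695.
Compositions from xᵢ = zᵢ/(1+V/F(Kᵢ−1)), yᵢ = Kᵢxᵢ:
  1: x = 0.154, y = 0.427
  2: x = 0.292, y = 0.268
  3: x = 0.334, y = 0.190
  4: x = 0.220, y = 0.115

V/F = 0.695, x_4 = 0.220, y_4 = 0.115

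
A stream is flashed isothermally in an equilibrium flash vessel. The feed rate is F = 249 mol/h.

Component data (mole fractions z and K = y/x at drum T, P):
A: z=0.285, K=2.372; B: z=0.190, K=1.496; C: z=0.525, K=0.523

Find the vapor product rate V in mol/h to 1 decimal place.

V = 112.0 mol/h

Let ψ = V/F and solve Σ zᵢ(Kᵢ−1)/(1+ψ(Kᵢ−1)) = 0.
Feasibility: ΣzᵢKᵢ = 1.235, Σzᵢ/Kᵢ = 1.251 — both > 1, two phases present.
Newton–Raphson from ψ = 0.41:
  ψ = 0.410: g = 0.0173, g' = -0.437 → ψ = 0.450
Converged at ψ = 0.450.
Then V = ψ·F = 0.4498·249 = 112.0 mol/h and L = F − V = 137.0 mol/h.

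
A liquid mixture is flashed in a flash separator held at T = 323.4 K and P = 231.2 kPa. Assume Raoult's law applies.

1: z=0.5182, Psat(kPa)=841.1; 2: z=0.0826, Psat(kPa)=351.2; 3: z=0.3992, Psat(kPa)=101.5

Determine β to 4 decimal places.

Raoult's law: Kᵢ = Pᵢˢᵃᵗ/P = Pᵢˢᵃᵗ/231.2.
  K_1 = 841.1/231.2 = 3.637976, K_2 = 351.2/231.2 = 1.519031, K_3 = 101.5/231.2 = 0.439014
Rachford–Rice: g(β) = Σ zᵢ(Kᵢ−1)/(1+β(Kᵢ−1)) = 0.
Check two-phase: ΣzᵢKᵢ = 2.1859 > 1 and Σzᵢ/Kᵢ = 1.1061 > 1, so g(0) = 1.1859 > 0 and g(1) = -0.1061 < 0.
Newton iteration, β⁰ = 0.48:
  β = 0.4800: g = 0.33106, g' = -0.9517 → β = 0.8279
  β = 0.8279: g = 0.04120, g' = -0.8046 → β = 0.8791
  β = 0.8791: g = -0.00052, g' = -0.8269 → β = 0.8784
Converged at β = 0.8784.

β = 0.8784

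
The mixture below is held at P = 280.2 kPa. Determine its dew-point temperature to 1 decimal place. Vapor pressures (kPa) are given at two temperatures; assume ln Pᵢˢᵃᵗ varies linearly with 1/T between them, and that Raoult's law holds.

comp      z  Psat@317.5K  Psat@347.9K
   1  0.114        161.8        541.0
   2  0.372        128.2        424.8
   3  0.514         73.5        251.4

T = 344.4 K

Dew-point temperature: Σzᵢ·P/Pᵢˢᵃᵗ(T) = 1. Interpolate ln Pᵢˢᵃᵗ = aᵢ + bᵢ/T.
  T = 317.5 K: ΣzᵢP/Pᵢˢᵃᵗ = 2.9700
  T = 347.9 K: ΣzᵢP/Pᵢˢᵃᵗ = 0.8773
  T = 332.7 K: ΣzᵢP/Pᵢˢᵃᵗ = 1.5698
  T = 340.3 K: ΣzᵢP/Pᵢˢᵃᵗ = 1.1659
  T = 344.1 K: ΣzᵢP/Pᵢˢᵃᵗ = 1.0098
  T = 346.0 K: ΣzᵢP/Pᵢˢᵃᵗ = 0.9408
Interpolating between 344.1 K and 346.0 K gives T ≈ 344.4 K.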